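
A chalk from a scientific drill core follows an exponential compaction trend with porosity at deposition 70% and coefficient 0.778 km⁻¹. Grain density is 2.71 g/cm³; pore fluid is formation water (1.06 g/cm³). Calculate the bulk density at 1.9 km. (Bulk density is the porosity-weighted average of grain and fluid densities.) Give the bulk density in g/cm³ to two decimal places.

2.45 g/cm³

Porosity at depth: φ = 0.7·exp(−0.778×1.9) = 0.7×0.2280 = 0.1596
Bulk density: ρ_b = (1−φ)ρ_g + φ·ρ_f = 0.8404×2.71 + 0.1596×1.06
       = 2.277 + 0.169 = 2.447 g/cm³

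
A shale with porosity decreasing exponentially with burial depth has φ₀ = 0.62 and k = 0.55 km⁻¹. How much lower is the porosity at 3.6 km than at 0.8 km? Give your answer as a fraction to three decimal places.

φ(0.8) = 0.62·e^(−0.55×0.8) = 0.3993
φ(3.6) = 0.62·e^(−0.55×3.6) = 0.0856
Δφ = 0.3993 − 0.0856 = 0.3137

0.314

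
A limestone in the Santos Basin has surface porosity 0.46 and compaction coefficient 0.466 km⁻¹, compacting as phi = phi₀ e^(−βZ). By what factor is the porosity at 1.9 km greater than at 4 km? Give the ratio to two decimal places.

phi(Z₁)/phi(Z₂) = e^(−β·Z₁)/e^(−β·Z₂) = e^{β(Z₂−Z₁)}
= exp(0.466 × 2.1) = exp(0.9786) = 2.6607

2.66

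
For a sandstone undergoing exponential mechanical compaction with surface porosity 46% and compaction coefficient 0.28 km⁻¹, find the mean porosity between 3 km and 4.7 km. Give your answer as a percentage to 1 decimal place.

15.8%

⟨phi⟩ = (1/(Z₂−Z₁)) ∫ phi₀ e^(−kZ) dZ = phi₀·(e^(−k·Z₁) − e^(−k·Z₂)) / (k·(Z₂−Z₁))
e^(−0.28×3) = 0.4317; e^(−0.28×4.7) = 0.2682
⟨phi⟩ = 0.46 × (0.4317 − 0.2682) / (0.28 × 1.7) = 0.46 × 0.3435 = 0.1580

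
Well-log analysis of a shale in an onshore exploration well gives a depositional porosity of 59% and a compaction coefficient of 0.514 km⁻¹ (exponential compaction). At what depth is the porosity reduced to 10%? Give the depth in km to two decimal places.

3.45 km

Invert Athy's law: Z = ln(n₀/n) / β
Z = ln(0.59/0.1) / 0.514 = ln(5.9) / 0.514 = 1.7750 / 0.514 = 3.453 km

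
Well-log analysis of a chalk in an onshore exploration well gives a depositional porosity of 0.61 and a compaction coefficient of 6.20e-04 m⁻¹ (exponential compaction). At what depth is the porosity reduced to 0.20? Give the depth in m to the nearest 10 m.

1800 m

Working in km (1 km = 1000 m; c in km⁻¹ = c in m⁻¹ × 1000):
Invert Athy's law: z = ln(φ₀/φ) / c
z = ln(0.61/0.2) / 0.62 = ln(3.05) / 0.62 = 1.1151 / 0.62 = 1.799 km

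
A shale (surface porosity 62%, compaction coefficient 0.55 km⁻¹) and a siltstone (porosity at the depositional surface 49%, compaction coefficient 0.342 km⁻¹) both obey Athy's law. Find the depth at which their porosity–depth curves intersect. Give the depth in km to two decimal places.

Set φ₀ₐ e^(−cₐd) = φ₀ᵦ e^(−cᵦd) ⇒ ln(φ₀ₐ/φ₀ᵦ) = (cₐ − cᵦ)·d
d = ln(0.62/0.49) / (0.55 − 0.342) = 0.2353 / 0.208 = 1.131 km

1.13 km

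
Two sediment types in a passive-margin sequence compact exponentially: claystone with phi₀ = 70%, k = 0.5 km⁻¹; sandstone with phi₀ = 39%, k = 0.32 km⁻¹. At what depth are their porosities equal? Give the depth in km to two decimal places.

Set phi₀ₐ e^(−kₐd) = phi₀ᵦ e^(−kᵦd) ⇒ ln(phi₀ₐ/phi₀ᵦ) = (kₐ − kᵦ)·d
d = ln(0.7/0.39) / (0.5 − 0.32) = 0.5849 / 0.18 = 3.250 km

3.25 km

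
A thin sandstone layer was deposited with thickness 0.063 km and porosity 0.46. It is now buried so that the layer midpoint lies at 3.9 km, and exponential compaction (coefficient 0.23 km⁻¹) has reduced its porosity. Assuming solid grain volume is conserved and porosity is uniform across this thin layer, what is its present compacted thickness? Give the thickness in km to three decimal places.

Porosity at 3.9 km: phi = 0.46·exp(−0.23×3.9) = 0.1876
Solid-volume conservation: h(1−phi) = h₀(1−phi₀) ⇒ h = h₀·(1−phi₀)/(1−phi)
h = 0.063 × (1 − 0.46)/(1 − 0.1876) = 0.063 × 0.6647 = 0.0419 km

0.042 km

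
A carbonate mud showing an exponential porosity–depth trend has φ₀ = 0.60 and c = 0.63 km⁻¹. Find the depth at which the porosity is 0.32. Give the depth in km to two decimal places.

1.00 km

Invert Athy's law: d = ln(φ₀/φ) / c
d = ln(0.6/0.32) / 0.63 = ln(1.875) / 0.63 = 0.6286 / 0.63 = 0.998 km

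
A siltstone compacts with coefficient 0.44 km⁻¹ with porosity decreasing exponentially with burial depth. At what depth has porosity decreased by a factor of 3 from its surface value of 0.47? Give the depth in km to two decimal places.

2.50 km

phi/phi₀ = 1/3 ⇒ exp(−β·Z) = 1/3 ⇒ Z = ln(3) / β
Z = 1.0986 / 0.44 = 2.497 km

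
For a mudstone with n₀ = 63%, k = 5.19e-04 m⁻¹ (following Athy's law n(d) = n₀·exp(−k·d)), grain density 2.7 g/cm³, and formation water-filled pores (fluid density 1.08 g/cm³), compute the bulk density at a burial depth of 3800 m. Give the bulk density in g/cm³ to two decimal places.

Working in km (1 km = 1000 m; k in km⁻¹ = k in m⁻¹ × 1000):
Porosity at depth: n = 0.63·exp(−0.519×3.8) = 0.63×0.1392 = 0.0877
Bulk density: ρ_b = (1−n)ρ_g + n·ρ_f = 0.9123×2.7 + 0.0877×1.08
       = 2.463 + 0.095 = 2.558 g/cm³

2.56 g/cm³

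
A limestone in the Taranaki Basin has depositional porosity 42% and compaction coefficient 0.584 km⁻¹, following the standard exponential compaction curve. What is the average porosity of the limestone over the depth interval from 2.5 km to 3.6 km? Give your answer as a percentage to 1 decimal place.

7.2%

⟨phi⟩ = (1/(Z₂−Z₁)) ∫ phi₀ e^(−cZ) dZ = phi₀·(e^(−c·Z₁) − e^(−c·Z₂)) / (c·(Z₂−Z₁))
e^(−0.584×2.5) = 0.2322; e^(−0.584×3.6) = 0.1222
⟨phi⟩ = 0.42 × (0.2322 − 0.1222) / (0.584 × 1.1) = 0.42 × 0.1713 = 0.0720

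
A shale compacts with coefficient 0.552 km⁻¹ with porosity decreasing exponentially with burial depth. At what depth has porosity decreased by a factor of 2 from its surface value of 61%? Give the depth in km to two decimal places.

1.26 km

φ/φ₀ = 1/2 ⇒ exp(−c·Z) = 1/2 ⇒ Z = ln(2) / c
Z = 0.6931 / 0.552 = 1.256 km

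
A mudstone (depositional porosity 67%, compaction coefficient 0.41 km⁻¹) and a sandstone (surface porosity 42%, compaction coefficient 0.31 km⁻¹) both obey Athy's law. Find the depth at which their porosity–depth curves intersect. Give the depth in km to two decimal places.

Set φ₀ₐ e^(−cₐZ) = φ₀ᵦ e^(−cᵦZ) ⇒ ln(φ₀ₐ/φ₀ᵦ) = (cₐ − cᵦ)·Z
Z = ln(0.67/0.42) / (0.41 − 0.31) = 0.4670 / 0.1 = 4.670 km

4.67 km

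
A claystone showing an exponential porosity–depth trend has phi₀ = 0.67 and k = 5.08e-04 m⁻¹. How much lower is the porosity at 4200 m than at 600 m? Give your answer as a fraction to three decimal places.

Working in km (1 km = 1000 m; k in km⁻¹ = k in m⁻¹ × 1000):
phi(0.6) = 0.67·e^(−0.508×0.6) = 0.4940
phi(4.2) = 0.67·e^(−0.508×4.2) = 0.0793
Δphi = 0.4940 − 0.0793 = 0.4146

0.415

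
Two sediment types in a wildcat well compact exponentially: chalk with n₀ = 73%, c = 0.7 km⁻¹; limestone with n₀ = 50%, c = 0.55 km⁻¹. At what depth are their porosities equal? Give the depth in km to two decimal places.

Set n₀ₐ e^(−cₐZ) = n₀ᵦ e^(−cᵦZ) ⇒ ln(n₀ₐ/n₀ᵦ) = (cₐ − cᵦ)·Z
Z = ln(0.73/0.5) / (0.7 − 0.55) = 0.3784 / 0.15 = 2.523 km

2.52 km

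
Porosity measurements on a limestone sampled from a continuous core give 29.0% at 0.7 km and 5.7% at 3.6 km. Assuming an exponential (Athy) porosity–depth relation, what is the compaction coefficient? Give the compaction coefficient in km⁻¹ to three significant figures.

0.561 km⁻¹

Athy: phi(z) = phi₀ e^(−βz) ⇒ phi₁/phi₂ = e^{β(z₂−z₁)} ⇒ β = ln(phi₁/phi₂)/(z₂−z₁)
β = ln(0.29/0.057) / (3.6 − 0.7) = ln(5.088) / 2.9 = 1.6268 / 2.9 = 0.561 km⁻¹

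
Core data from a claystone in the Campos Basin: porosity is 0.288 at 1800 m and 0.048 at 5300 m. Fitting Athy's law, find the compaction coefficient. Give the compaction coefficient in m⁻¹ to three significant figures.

Working in km (1 km = 1000 m; c in km⁻¹ = c in m⁻¹ × 1000):
Athy: φ(Z) = φ₀ e^(−cZ) ⇒ φ₁/φ₂ = e^{c(Z₂−Z₁)} ⇒ c = ln(φ₁/φ₂)/(Z₂−Z₁)
c = ln(0.288/0.048) / (5.3 − 1.8) = ln(6) / 3.5 = 1.7918 / 3.5 = 0.5119 km⁻¹

0.000512 m⁻¹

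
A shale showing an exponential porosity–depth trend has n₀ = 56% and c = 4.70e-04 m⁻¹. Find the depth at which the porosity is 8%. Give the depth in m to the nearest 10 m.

4140 m

Working in km (1 km = 1000 m; c in km⁻¹ = c in m⁻¹ × 1000):
Invert Athy's law: Z = ln(n₀/n) / c
Z = ln(0.56/0.08) / 0.47 = ln(7) / 0.47 = 1.9459 / 0.47 = 4.140 km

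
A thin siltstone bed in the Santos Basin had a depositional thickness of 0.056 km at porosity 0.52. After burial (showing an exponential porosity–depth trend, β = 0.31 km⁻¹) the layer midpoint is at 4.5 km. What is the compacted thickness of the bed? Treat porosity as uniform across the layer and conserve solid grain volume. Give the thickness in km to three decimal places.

0.031 km

Porosity at 4.5 km: phi = 0.52·exp(−0.31×4.5) = 0.1289
Solid-volume conservation: h(1−phi) = h₀(1−phi₀) ⇒ h = h₀·(1−phi₀)/(1−phi)
h = 0.056 × (1 − 0.52)/(1 − 0.1289) = 0.056 × 0.5510 = 0.0309 km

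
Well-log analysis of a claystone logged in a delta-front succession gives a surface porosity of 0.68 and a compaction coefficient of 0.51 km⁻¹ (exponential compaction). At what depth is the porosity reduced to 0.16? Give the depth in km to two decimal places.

2.84 km

Invert Athy's law: z = ln(phi₀/phi) / β
z = ln(0.68/0.16) / 0.51 = ln(4.25) / 0.51 = 1.4469 / 0.51 = 2.837 km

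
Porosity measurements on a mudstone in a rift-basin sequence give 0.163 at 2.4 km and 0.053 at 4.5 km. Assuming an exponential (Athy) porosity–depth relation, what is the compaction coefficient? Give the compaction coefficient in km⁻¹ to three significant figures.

0.535 km⁻¹

Athy: n(Z) = n₀ e^(−βZ) ⇒ n₁/n₂ = e^{β(Z₂−Z₁)} ⇒ β = ln(n₁/n₂)/(Z₂−Z₁)
β = ln(0.163/0.053) / (4.5 − 2.4) = ln(3.075) / 2.1 = 1.1235 / 2.1 = 0.535 km⁻¹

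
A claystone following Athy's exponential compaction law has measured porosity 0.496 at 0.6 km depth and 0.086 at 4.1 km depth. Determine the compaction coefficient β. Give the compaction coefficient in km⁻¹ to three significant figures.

0.501 km⁻¹

Athy: n(z) = n₀ e^(−βz) ⇒ n₁/n₂ = e^{β(z₂−z₁)} ⇒ β = ln(n₁/n₂)/(z₂−z₁)
β = ln(0.496/0.086) / (4.1 − 0.6) = ln(5.767) / 3.5 = 1.7522 / 3.5 = 0.5006 km⁻¹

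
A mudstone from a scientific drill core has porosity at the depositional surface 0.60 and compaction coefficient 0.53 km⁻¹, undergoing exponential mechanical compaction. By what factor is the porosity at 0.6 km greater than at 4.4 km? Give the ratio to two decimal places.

7.49

φ(d₁)/φ(d₂) = e^(−k·d₁)/e^(−k·d₂) = e^{k(d₂−d₁)}
= exp(0.53 × 3.8) = exp(2.014) = 7.4932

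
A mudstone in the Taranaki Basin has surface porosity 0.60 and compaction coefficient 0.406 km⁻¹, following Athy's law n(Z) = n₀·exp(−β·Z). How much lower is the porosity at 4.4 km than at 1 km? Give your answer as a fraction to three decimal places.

n(1) = 0.6·e^(−0.406×1) = 0.3998
n(4.4) = 0.6·e^(−0.406×4.4) = 0.1005
Δn = 0.3998 − 0.1005 = 0.2992

0.299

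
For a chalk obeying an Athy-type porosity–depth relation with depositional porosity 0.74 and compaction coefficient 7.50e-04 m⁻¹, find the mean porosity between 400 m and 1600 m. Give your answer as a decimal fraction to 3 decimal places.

0.361

Working in km (1 km = 1000 m; β in km⁻¹ = β in m⁻¹ × 1000):
⟨phi⟩ = (1/(Z₂−Z₁)) ∫ phi₀ e^(−βZ) dZ = phi₀·(e^(−β·Z₁) − e^(−β·Z₂)) / (β·(Z₂−Z₁))
e^(−0.75×0.4) = 0.7408; e^(−0.75×1.6) = 0.3012
⟨phi⟩ = 0.74 × (0.7408 − 0.3012) / (0.75 × 1.2) = 0.74 × 0.4885 = 0.3615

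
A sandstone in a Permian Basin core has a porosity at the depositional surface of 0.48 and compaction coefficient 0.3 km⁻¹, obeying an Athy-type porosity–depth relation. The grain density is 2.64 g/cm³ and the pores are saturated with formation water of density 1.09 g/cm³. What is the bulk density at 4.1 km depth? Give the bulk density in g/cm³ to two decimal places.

2.42 g/cm³

Porosity at depth: φ = 0.48·exp(−0.3×4.1) = 0.48×0.2923 = 0.1403
Bulk density: ρ_b = (1−φ)ρ_g + φ·ρ_f = 0.8597×2.64 + 0.1403×1.09
       = 2.270 + 0.153 = 2.423 g/cm³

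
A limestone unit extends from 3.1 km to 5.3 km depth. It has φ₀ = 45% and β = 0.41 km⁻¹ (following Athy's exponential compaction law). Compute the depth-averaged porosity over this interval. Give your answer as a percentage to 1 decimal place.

⟨φ⟩ = (1/(Z₂−Z₁)) ∫ φ₀ e^(−βZ) dZ = φ₀·(e^(−β·Z₁) − e^(−β·Z₂)) / (β·(Z₂−Z₁))
e^(−0.41×3.1) = 0.2806; e^(−0.41×5.3) = 0.1138
⟨φ⟩ = 0.45 × (0.2806 − 0.1138) / (0.41 × 2.2) = 0.45 × 0.1848 = 0.0832

8.3%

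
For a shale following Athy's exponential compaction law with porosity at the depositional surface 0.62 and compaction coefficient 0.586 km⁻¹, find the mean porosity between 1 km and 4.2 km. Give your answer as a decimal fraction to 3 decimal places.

0.156

⟨n⟩ = (1/(Z₂−Z₁)) ∫ n₀ e^(−kZ) dZ = n₀·(e^(−k·Z₁) − e^(−k·Z₂)) / (k·(Z₂−Z₁))
e^(−0.586×1) = 0.5565; e^(−0.586×4.2) = 0.0853
⟨n⟩ = 0.62 × (0.5565 − 0.0853) / (0.586 × 3.2) = 0.62 × 0.2513 = 0.1558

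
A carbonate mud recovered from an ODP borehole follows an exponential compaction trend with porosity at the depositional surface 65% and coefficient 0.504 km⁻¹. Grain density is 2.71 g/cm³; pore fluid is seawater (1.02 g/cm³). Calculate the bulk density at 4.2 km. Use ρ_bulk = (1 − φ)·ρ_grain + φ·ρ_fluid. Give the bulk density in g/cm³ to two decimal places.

Porosity at depth: n = 0.65·exp(−0.504×4.2) = 0.65×0.1204 = 0.0783
Bulk density: ρ_b = (1−n)ρ_g + n·ρ_f = 0.9217×2.71 + 0.0783×1.02
       = 2.498 + 0.080 = 2.578 g/cm³

2.58 g/cm³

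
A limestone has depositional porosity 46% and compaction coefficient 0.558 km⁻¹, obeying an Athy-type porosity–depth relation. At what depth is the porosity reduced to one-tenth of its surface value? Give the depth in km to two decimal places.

4.13 km

phi/phi₀ = 1/10 ⇒ exp(−c·z) = 1/10 ⇒ z = ln(10) / c
z = 2.3026 / 0.558 = 4.126 km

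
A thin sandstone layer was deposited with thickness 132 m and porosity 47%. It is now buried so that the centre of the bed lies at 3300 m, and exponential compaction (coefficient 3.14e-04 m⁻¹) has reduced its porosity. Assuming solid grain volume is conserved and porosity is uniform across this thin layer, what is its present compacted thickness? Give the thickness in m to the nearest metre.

Working in km (1 km = 1000 m; β in km⁻¹ = β in m⁻¹ × 1000):
Porosity at 3.3 km: phi = 0.47·exp(−0.314×3.3) = 0.1668
Solid-volume conservation: h(1−phi) = h₀(1−phi₀) ⇒ h = h₀·(1−phi₀)/(1−phi)
h = 0.132 × (1 − 0.47)/(1 − 0.1668) = 0.132 × 0.6361 = 0.0840 km

84 m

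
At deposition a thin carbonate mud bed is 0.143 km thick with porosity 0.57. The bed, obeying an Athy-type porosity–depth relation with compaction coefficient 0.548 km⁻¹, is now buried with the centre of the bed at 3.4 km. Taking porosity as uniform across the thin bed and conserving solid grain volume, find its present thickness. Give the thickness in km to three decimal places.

0.067 km

Porosity at 3.4 km: φ = 0.57·exp(−0.548×3.4) = 0.0884
Solid-volume conservation: h(1−φ) = h₀(1−φ₀) ⇒ h = h₀·(1−φ₀)/(1−φ)
h = 0.143 × (1 − 0.57)/(1 − 0.0884) = 0.143 × 0.4717 = 0.0675 km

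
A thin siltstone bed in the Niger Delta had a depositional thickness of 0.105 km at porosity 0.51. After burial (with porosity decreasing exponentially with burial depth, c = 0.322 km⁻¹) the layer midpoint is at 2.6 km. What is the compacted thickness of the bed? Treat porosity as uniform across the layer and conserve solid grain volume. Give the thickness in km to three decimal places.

Porosity at 2.6 km: n = 0.51·exp(−0.322×2.6) = 0.2208
Solid-volume conservation: h(1−n) = h₀(1−n₀) ⇒ h = h₀·(1−n₀)/(1−n)
h = 0.105 × (1 − 0.51)/(1 − 0.2208) = 0.105 × 0.6288 = 0.0660 km

0.066 km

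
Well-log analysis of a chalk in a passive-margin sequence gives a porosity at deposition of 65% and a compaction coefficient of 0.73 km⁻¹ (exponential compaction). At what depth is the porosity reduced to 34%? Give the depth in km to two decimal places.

Invert Athy's law: d = ln(φ₀/φ) / k
d = ln(0.65/0.34) / 0.73 = ln(1.912) / 0.73 = 0.6480 / 0.73 = 0.888 km

0.89 km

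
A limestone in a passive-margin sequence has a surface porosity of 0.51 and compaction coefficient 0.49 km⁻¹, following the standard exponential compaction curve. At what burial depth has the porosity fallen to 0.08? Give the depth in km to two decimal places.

3.78 km

Invert Athy's law: Z = ln(phi₀/phi) / β
Z = ln(0.51/0.08) / 0.49 = ln(6.375) / 0.49 = 1.8524 / 0.49 = 3.780 km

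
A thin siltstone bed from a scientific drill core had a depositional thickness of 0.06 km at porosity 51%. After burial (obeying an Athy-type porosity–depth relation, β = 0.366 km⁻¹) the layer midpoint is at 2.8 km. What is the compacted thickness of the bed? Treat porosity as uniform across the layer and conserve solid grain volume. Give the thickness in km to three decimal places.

0.036 km

Porosity at 2.8 km: φ = 0.51·exp(−0.366×2.8) = 0.1830
Solid-volume conservation: h(1−φ) = h₀(1−φ₀) ⇒ h = h₀·(1−φ₀)/(1−φ)
h = 0.06 × (1 − 0.51)/(1 − 0.1830) = 0.06 × 0.5998 = 0.0360 km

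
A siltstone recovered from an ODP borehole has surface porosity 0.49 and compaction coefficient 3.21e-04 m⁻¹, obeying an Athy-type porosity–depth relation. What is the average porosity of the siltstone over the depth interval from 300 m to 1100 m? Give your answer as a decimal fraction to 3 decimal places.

Working in km (1 km = 1000 m; k in km⁻¹ = k in m⁻¹ × 1000):
⟨phi⟩ = (1/(d₂−d₁)) ∫ phi₀ e^(−kd) dd = phi₀·(e^(−k·d₁) − e^(−k·d₂)) / (k·(d₂−d₁))
e^(−0.321×0.3) = 0.9082; e^(−0.321×1.1) = 0.7025
⟨phi⟩ = 0.49 × (0.9082 − 0.7025) / (0.321 × 0.8) = 0.49 × 0.8010 = 0.3925

0.392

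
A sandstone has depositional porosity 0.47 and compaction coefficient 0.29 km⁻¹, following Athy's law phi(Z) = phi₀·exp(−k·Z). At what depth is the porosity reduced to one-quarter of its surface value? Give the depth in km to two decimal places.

phi/phi₀ = 1/4 ⇒ exp(−k·Z) = 1/4 ⇒ Z = ln(4) / k
Z = 1.3863 / 0.29 = 4.780 km

4.78 km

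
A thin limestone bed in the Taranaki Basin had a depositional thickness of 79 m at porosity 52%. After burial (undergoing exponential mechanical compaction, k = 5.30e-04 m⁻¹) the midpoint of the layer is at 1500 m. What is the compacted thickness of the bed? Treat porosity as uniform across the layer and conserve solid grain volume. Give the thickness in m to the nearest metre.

Working in km (1 km = 1000 m; k in km⁻¹ = k in m⁻¹ × 1000):
Porosity at 1.5 km: phi = 0.52·exp(−0.53×1.5) = 0.2348
Solid-volume conservation: h(1−phi) = h₀(1−phi₀) ⇒ h = h₀·(1−phi₀)/(1−phi)
h = 0.079 × (1 − 0.52)/(1 − 0.2348) = 0.079 × 0.6273 = 0.0496 km

50 m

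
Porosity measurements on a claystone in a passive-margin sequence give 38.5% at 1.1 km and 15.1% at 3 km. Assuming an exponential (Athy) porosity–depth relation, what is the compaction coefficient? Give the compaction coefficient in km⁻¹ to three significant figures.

0.493 km⁻¹

Athy: φ(z) = φ₀ e^(−cz) ⇒ φ₁/φ₂ = e^{c(z₂−z₁)} ⇒ c = ln(φ₁/φ₂)/(z₂−z₁)
c = ln(0.385/0.151) / (3 − 1.1) = ln(2.55) / 1.9 = 0.9360 / 1.9 = 0.4926 km⁻¹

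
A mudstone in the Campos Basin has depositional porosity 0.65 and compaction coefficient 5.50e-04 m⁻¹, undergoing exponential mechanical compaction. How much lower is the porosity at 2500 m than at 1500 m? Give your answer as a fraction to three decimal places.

Working in km (1 km = 1000 m; k in km⁻¹ = k in m⁻¹ × 1000):
n(1.5) = 0.65·e^(−0.55×1.5) = 0.2849
n(2.5) = 0.65·e^(−0.55×2.5) = 0.1643
Δn = 0.2849 − 0.1643 = 0.1205

0.121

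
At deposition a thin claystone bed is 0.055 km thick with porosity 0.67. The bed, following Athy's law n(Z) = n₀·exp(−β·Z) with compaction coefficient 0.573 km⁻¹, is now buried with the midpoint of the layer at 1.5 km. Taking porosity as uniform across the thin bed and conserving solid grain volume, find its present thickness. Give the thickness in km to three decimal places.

0.025 km

Porosity at 1.5 km: n = 0.67·exp(−0.573×1.5) = 0.2837
Solid-volume conservation: h(1−n) = h₀(1−n₀) ⇒ h = h₀·(1−n₀)/(1−n)
h = 0.055 × (1 − 0.67)/(1 − 0.2837) = 0.055 × 0.4607 = 0.0253 km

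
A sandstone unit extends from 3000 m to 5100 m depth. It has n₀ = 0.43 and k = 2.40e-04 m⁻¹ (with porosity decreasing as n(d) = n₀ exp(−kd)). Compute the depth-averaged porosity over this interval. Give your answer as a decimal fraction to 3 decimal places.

Working in km (1 km = 1000 m; k in km⁻¹ = k in m⁻¹ × 1000):
⟨n⟩ = (1/(d₂−d₁)) ∫ n₀ e^(−kd) dd = n₀·(e^(−k·d₁) − e^(−k·d₂)) / (k·(d₂−d₁))
e^(−0.24×3) = 0.4868; e^(−0.24×5.1) = 0.2941
⟨n⟩ = 0.43 × (0.4868 − 0.2941) / (0.24 × 2.1) = 0.43 × 0.3823 = 0.1644

0.164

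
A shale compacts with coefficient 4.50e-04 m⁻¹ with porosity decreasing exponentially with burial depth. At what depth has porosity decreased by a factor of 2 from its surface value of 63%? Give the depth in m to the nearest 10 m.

Working in km (1 km = 1000 m; k in km⁻¹ = k in m⁻¹ × 1000):
φ/φ₀ = 1/2 ⇒ exp(−k·d) = 1/2 ⇒ d = ln(2) / k
d = 0.6931 / 0.45 = 1.540 km

1540 m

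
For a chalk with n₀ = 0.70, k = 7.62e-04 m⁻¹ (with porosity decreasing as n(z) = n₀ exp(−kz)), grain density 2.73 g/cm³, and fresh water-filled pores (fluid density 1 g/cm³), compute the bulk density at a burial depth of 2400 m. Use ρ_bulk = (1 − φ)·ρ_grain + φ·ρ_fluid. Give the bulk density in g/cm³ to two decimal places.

Working in km (1 km = 1000 m; k in km⁻¹ = k in m⁻¹ × 1000):
Porosity at depth: n = 0.7·exp(−0.762×2.4) = 0.7×0.1606 = 0.1124
Bulk density: ρ_b = (1−n)ρ_g + n·ρ_f = 0.8876×2.73 + 0.1124×1
       = 2.423 + 0.112 = 2.536 g/cm³

2.54 g/cm³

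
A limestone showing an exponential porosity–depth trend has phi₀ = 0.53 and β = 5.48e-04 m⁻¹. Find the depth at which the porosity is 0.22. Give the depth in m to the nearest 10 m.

Working in km (1 km = 1000 m; β in km⁻¹ = β in m⁻¹ × 1000):
Invert Athy's law: Z = ln(phi₀/phi) / β
Z = ln(0.53/0.22) / 0.548 = ln(2.409) / 0.548 = 0.8792 / 0.548 = 1.604 km

1600 m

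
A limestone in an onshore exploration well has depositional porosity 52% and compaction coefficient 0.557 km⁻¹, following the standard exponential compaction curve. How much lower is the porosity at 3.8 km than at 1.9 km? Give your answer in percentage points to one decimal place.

n(1.9) = 0.52·e^(−0.557×1.9) = 0.1805
n(3.8) = 0.52·e^(−0.557×3.8) = 0.0626
Δn = 0.1805 − 0.0626 = 0.1178

11.8 percentage points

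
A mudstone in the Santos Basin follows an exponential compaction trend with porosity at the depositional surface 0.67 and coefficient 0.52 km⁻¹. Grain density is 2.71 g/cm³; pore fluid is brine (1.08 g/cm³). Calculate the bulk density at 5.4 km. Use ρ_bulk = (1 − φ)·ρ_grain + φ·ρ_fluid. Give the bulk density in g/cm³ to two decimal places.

2.64 g/cm³

Porosity at depth: φ = 0.67·exp(−0.52×5.4) = 0.67×0.0603 = 0.0404
Bulk density: ρ_b = (1−φ)ρ_g + φ·ρ_f = 0.9596×2.71 + 0.0404×1.08
       = 2.600 + 0.044 = 2.644 g/cm³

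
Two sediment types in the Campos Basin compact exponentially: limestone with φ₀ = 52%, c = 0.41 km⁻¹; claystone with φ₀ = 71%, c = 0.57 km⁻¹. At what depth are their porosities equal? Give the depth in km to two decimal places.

Set φ₀ₐ e^(−cₐz) = φ₀ᵦ e^(−cᵦz) ⇒ ln(φ₀ₐ/φ₀ᵦ) = (cₐ − cᵦ)·z
z = ln(0.52/0.71) / (0.41 − 0.57) = -0.3114 / -0.16 = 1.946 km

1.95 km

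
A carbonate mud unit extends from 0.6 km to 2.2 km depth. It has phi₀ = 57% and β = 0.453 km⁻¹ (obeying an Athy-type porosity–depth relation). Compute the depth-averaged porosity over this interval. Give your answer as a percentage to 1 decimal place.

⟨phi⟩ = (1/(Z₂−Z₁)) ∫ phi₀ e^(−βZ) dZ = phi₀·(e^(−β·Z₁) − e^(−β·Z₂)) / (β·(Z₂−Z₁))
e^(−0.453×0.6) = 0.7620; e^(−0.453×2.2) = 0.3691
⟨phi⟩ = 0.57 × (0.7620 − 0.3691) / (0.453 × 1.6) = 0.57 × 0.5420 = 0.3090

30.9%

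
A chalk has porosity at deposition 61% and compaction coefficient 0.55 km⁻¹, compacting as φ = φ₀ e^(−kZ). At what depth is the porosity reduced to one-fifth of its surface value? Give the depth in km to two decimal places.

φ/φ₀ = 1/5 ⇒ exp(−k·Z) = 1/5 ⇒ Z = ln(5) / k
Z = 1.6094 / 0.55 = 2.926 km

2.93 km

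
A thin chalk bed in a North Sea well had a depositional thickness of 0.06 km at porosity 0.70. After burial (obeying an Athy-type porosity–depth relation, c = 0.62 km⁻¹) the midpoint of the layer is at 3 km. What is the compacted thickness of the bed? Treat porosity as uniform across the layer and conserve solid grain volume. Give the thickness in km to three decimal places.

0.020 km

Porosity at 3 km: φ = 0.7·exp(−0.62×3) = 0.1090
Solid-volume conservation: h(1−φ) = h₀(1−φ₀) ⇒ h = h₀·(1−φ₀)/(1−φ)
h = 0.06 × (1 − 0.7)/(1 − 0.1090) = 0.06 × 0.3367 = 0.0202 km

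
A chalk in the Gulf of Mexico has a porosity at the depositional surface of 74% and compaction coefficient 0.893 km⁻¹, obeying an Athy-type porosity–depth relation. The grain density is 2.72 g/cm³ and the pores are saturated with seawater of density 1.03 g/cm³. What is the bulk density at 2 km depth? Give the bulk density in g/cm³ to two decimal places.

2.51 g/cm³

Porosity at depth: φ = 0.74·exp(−0.893×2) = 0.74×0.1676 = 0.1240
Bulk density: ρ_b = (1−φ)ρ_g + φ·ρ_f = 0.8760×2.72 + 0.1240×1.03
       = 2.383 + 0.128 = 2.510 g/cm³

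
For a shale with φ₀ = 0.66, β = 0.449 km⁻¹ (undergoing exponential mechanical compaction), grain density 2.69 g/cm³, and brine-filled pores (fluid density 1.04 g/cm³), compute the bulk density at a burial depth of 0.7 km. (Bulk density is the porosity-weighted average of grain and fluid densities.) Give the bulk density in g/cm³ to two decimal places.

Porosity at depth: φ = 0.66·exp(−0.449×0.7) = 0.66×0.7303 = 0.4820
Bulk density: ρ_b = (1−φ)ρ_g + φ·ρ_f = 0.5180×2.69 + 0.4820×1.04
       = 1.393 + 0.501 = 1.895 g/cm³

1.89 g/cm³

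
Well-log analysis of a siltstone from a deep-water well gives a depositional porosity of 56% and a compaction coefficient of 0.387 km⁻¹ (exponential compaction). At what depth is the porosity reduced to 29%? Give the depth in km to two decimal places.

Invert Athy's law: Z = ln(φ₀/φ) / k
Z = ln(0.56/0.29) / 0.387 = ln(1.931) / 0.387 = 0.6581 / 0.387 = 1.700 km

1.70 km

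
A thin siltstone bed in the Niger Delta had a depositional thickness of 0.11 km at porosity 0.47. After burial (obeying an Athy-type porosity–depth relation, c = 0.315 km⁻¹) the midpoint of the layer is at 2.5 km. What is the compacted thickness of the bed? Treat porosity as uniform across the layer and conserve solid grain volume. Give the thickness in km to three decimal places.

Porosity at 2.5 km: n = 0.47·exp(−0.315×2.5) = 0.2138
Solid-volume conservation: h(1−n) = h₀(1−n₀) ⇒ h = h₀·(1−n₀)/(1−n)
h = 0.11 × (1 − 0.47)/(1 − 0.2138) = 0.11 × 0.6742 = 0.0742 km

0.074 km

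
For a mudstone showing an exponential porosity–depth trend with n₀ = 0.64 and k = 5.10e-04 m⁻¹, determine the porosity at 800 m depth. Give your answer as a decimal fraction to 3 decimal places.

Working in km (1 km = 1000 m; k in km⁻¹ = k in m⁻¹ × 1000):
n = n₀·exp(−k·z) = 0.64 × exp(−0.51 × 0.8) = 0.64 × exp(−0.408)
  = 0.64 × 0.6650 = 0.4256

0.426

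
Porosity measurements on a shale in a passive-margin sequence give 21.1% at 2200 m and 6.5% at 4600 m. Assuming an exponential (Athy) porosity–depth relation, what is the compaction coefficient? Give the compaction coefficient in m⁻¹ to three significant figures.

0.000491 m⁻¹

Working in km (1 km = 1000 m; c in km⁻¹ = c in m⁻¹ × 1000):
Athy: φ(Z) = φ₀ e^(−cZ) ⇒ φ₁/φ₂ = e^{c(Z₂−Z₁)} ⇒ c = ln(φ₁/φ₂)/(Z₂−Z₁)
c = ln(0.211/0.065) / (4.6 − 2.2) = ln(3.246) / 2.4 = 1.1775 / 2.4 = 0.4906 km⁻¹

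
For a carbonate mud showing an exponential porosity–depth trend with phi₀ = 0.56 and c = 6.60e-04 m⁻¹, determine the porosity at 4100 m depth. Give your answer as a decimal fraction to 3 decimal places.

0.037

Working in km (1 km = 1000 m; c in km⁻¹ = c in m⁻¹ × 1000):
phi = phi₀·exp(−c·Z) = 0.56 × exp(−0.66 × 4.1) = 0.56 × exp(−2.706)
  = 0.56 × 0.0668 = 0.0374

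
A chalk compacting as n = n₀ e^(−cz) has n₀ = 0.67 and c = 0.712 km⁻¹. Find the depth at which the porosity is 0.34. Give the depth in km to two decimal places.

0.95 km

Invert Athy's law: z = ln(n₀/n) / c
z = ln(0.67/0.34) / 0.712 = ln(1.971) / 0.712 = 0.6783 / 0.712 = 0.953 km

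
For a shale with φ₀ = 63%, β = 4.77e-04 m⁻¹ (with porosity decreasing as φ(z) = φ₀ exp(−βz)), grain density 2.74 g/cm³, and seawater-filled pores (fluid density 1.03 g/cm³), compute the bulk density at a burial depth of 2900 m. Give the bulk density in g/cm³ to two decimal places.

Working in km (1 km = 1000 m; β in km⁻¹ = β in m⁻¹ × 1000):
Porosity at depth: φ = 0.63·exp(−0.477×2.9) = 0.63×0.2507 = 0.1580
Bulk density: ρ_b = (1−φ)ρ_g + φ·ρ_f = 0.8420×2.74 + 0.1580×1.03
       = 2.307 + 0.163 = 2.470 g/cm³

2.47 g/cm³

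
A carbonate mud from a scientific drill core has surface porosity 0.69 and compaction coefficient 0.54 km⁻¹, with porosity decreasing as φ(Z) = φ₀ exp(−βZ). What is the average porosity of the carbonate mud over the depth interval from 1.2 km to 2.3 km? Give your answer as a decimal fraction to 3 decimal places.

⟨φ⟩ = (1/(Z₂−Z₁)) ∫ φ₀ e^(−βZ) dZ = φ₀·(e^(−β·Z₁) − e^(−β·Z₂)) / (β·(Z₂−Z₁))
e^(−0.54×1.2) = 0.5231; e^(−0.54×2.3) = 0.2888
⟨φ⟩ = 0.69 × (0.5231 − 0.2888) / (0.54 × 1.1) = 0.69 × 0.3944 = 0.2721

0.272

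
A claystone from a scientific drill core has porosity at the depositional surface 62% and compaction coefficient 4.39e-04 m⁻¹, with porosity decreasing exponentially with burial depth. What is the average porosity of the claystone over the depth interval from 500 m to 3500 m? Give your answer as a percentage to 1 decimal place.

Working in km (1 km = 1000 m; k in km⁻¹ = k in m⁻¹ × 1000):
⟨n⟩ = (1/(d₂−d₁)) ∫ n₀ e^(−kd) dd = n₀·(e^(−k·d₁) − e^(−k·d₂)) / (k·(d₂−d₁))
e^(−0.439×0.5) = 0.8029; e^(−0.439×3.5) = 0.2151
⟨n⟩ = 0.62 × (0.8029 − 0.2151) / (0.439 × 3) = 0.62 × 0.4463 = 0.2767

27.7%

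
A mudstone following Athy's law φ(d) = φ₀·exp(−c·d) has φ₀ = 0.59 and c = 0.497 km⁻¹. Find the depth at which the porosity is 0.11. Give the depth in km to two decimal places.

Invert Athy's law: d = ln(φ₀/φ) / c
d = ln(0.59/0.11) / 0.497 = ln(5.364) / 0.497 = 1.6796 / 0.497 = 3.380 km

3.38 km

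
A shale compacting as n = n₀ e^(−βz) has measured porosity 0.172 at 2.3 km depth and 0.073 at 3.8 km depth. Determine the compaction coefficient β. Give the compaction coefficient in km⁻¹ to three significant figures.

Athy: n(z) = n₀ e^(−βz) ⇒ n₁/n₂ = e^{β(z₂−z₁)} ⇒ β = ln(n₁/n₂)/(z₂−z₁)
β = ln(0.172/0.073) / (3.8 − 2.3) = ln(2.356) / 1.5 = 0.8570 / 1.5 = 0.5714 km⁻¹

0.571 km⁻¹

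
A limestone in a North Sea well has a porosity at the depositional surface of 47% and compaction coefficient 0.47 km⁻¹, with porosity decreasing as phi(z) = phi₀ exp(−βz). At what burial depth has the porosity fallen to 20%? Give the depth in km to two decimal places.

1.82 km

Invert Athy's law: z = ln(phi₀/phi) / β
z = ln(0.47/0.2) / 0.47 = ln(2.35) / 0.47 = 0.8544 / 0.47 = 1.818 km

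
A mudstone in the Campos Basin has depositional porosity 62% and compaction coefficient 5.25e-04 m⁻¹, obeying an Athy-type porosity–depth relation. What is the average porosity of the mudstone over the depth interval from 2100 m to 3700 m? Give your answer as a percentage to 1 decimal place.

13.9%

Working in km (1 km = 1000 m; k in km⁻¹ = k in m⁻¹ × 1000):
⟨phi⟩ = (1/(z₂−z₁)) ∫ phi₀ e^(−kz) dz = phi₀·(e^(−k·z₁) − e^(−k·z₂)) / (k·(z₂−z₁))
e^(−0.525×2.1) = 0.3320; e^(−0.525×3.7) = 0.1433
⟨phi⟩ = 0.62 × (0.3320 − 0.1433) / (0.525 × 1.6) = 0.62 × 0.2246 = 0.1393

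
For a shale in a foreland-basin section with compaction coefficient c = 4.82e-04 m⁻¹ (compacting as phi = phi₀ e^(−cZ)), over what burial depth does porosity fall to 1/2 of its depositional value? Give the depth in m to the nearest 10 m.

1440 m

Working in km (1 km = 1000 m; c in km⁻¹ = c in m⁻¹ × 1000):
phi/phi₀ = 1/2 ⇒ exp(−c·Z) = 1/2 ⇒ Z = ln(2) / c
Z = 0.6931 / 0.482 = 1.438 km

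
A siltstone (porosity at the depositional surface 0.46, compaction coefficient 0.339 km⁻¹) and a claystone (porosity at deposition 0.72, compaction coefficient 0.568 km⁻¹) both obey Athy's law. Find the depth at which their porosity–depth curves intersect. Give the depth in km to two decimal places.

Set n₀ₐ e^(−kₐZ) = n₀ᵦ e^(−kᵦZ) ⇒ ln(n₀ₐ/n₀ᵦ) = (kₐ − kᵦ)·Z
Z = ln(0.46/0.72) / (0.339 − 0.568) = -0.4480 / -0.229 = 1.956 km

1.96 km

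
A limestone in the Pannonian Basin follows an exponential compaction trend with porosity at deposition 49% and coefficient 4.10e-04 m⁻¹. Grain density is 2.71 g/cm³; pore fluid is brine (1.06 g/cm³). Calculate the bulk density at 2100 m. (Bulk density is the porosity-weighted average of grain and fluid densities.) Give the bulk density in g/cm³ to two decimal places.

2.37 g/cm³

Working in km (1 km = 1000 m; c in km⁻¹ = c in m⁻¹ × 1000):
Porosity at depth: φ = 0.49·exp(−0.41×2.1) = 0.49×0.4227 = 0.2071
Bulk density: ρ_b = (1−φ)ρ_g + φ·ρ_f = 0.7929×2.71 + 0.2071×1.06
       = 2.149 + 0.220 = 2.368 g/cm³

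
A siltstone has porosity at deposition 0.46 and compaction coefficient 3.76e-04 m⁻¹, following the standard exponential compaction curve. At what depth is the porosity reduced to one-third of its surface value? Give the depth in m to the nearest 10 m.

Working in km (1 km = 1000 m; k in km⁻¹ = k in m⁻¹ × 1000):
n/n₀ = 1/3 ⇒ exp(−k·Z) = 1/3 ⇒ Z = ln(3) / k
Z = 1.0986 / 0.376 = 2.922 km

2920 m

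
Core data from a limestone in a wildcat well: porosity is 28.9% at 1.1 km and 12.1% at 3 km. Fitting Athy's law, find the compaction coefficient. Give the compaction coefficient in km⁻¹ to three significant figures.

Athy: phi(d) = phi₀ e^(−βd) ⇒ phi₁/phi₂ = e^{β(d₂−d₁)} ⇒ β = ln(phi₁/phi₂)/(d₂−d₁)
β = ln(0.289/0.121) / (3 − 1.1) = ln(2.388) / 1.9 = 0.8706 / 1.9 = 0.4582 km⁻¹

0.458 km⁻¹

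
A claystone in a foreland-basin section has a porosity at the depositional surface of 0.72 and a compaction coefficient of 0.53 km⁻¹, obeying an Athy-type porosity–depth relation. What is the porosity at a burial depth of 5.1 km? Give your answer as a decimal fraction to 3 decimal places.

φ = φ₀·exp(−c·d) = 0.72 × exp(−0.53 × 5.1) = 0.72 × exp(−2.703)
  = 0.72 × 0.0670 = 0.0482

0.048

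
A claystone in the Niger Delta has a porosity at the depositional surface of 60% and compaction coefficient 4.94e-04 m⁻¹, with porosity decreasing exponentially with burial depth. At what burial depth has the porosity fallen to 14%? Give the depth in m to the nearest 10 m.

Working in km (1 km = 1000 m; c in km⁻¹ = c in m⁻¹ × 1000):
Invert Athy's law: Z = ln(φ₀/φ) / c
Z = ln(0.6/0.14) / 0.494 = ln(4.286) / 0.494 = 1.4553 / 0.494 = 2.946 km

2950 m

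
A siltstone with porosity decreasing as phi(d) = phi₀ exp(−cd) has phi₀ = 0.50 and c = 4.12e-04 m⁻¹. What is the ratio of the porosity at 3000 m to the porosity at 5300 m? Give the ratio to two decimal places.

Working in km (1 km = 1000 m; c in km⁻¹ = c in m⁻¹ × 1000):
phi(d₁)/phi(d₂) = e^(−c·d₁)/e^(−c·d₂) = e^{c(d₂−d₁)}
= exp(0.412 × 2.3) = exp(0.9476) = 2.5795

2.58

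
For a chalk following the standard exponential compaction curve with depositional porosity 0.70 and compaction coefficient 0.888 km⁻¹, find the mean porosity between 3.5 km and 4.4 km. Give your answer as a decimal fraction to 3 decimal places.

⟨φ⟩ = (1/(Z₂−Z₁)) ∫ φ₀ e^(−kZ) dZ = φ₀·(e^(−k·Z₁) − e^(−k·Z₂)) / (k·(Z₂−Z₁))
e^(−0.888×3.5) = 0.0447; e^(−0.888×4.4) = 0.0201
⟨φ⟩ = 0.7 × (0.0447 − 0.0201) / (0.888 × 0.9) = 0.7 × 0.0308 = 0.0215

0.022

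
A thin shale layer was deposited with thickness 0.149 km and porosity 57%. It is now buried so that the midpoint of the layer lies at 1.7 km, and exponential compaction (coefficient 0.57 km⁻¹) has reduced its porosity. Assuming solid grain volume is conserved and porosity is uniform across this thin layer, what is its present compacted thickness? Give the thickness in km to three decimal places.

Porosity at 1.7 km: n = 0.57·exp(−0.57×1.7) = 0.2163
Solid-volume conservation: h(1−n) = h₀(1−n₀) ⇒ h = h₀·(1−n₀)/(1−n)
h = 0.149 × (1 − 0.57)/(1 − 0.2163) = 0.149 × 0.5487 = 0.0818 km

0.082 km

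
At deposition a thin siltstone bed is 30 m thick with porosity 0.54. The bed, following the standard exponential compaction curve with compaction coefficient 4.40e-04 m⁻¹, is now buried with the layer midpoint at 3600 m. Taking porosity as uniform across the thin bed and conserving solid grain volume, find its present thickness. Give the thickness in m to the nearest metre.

Working in km (1 km = 1000 m; k in km⁻¹ = k in m⁻¹ × 1000):
Porosity at 3.6 km: n = 0.54·exp(−0.44×3.6) = 0.1108
Solid-volume conservation: h(1−n) = h₀(1−n₀) ⇒ h = h₀·(1−n₀)/(1−n)
h = 0.03 × (1 − 0.54)/(1 − 0.1108) = 0.03 × 0.5173 = 0.0155 km

16 m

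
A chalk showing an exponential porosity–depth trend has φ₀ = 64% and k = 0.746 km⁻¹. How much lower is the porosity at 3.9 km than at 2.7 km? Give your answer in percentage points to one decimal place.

φ(2.7) = 0.64·e^(−0.746×2.7) = 0.0854
φ(3.9) = 0.64·e^(−0.746×3.9) = 0.0349
Δφ = 0.0854 − 0.0349 = 0.0505

5.1 percentage points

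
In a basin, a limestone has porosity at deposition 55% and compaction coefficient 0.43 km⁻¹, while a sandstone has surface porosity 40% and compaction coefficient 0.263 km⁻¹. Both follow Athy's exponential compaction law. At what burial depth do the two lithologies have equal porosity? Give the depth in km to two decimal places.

Set phi₀ₐ e^(−βₐZ) = phi₀ᵦ e^(−βᵦZ) ⇒ ln(phi₀ₐ/phi₀ᵦ) = (βₐ − βᵦ)·Z
Z = ln(0.55/0.4) / (0.43 − 0.263) = 0.3185 / 0.167 = 1.907 km

1.91 km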